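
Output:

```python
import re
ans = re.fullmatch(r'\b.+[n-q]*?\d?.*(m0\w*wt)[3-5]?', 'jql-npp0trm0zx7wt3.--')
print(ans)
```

None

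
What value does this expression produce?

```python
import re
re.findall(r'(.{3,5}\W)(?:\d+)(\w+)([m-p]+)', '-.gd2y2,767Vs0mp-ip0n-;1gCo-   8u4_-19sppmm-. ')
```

[('gd2y2,', 'Vs0m', 'p'), ('ip0n-;', 'gC', 'o'), (' 8u4_-', 'sppm', 'm')]

The pattern matches 3 to 5 of any character, then a non-word character (captured); then one or more of a digit (non-capturing group); then one or more of a word character (captured); then one or more of a character in [m-p] (captured).
Matches: at [2:16] match 'gd2y2,767Vs0mp', groups = ('gd2y2,', 'Vs0m', 'p'); at [17:27] match 'ip0n-;1gCo', groups = ('ip0n-;', 'gC', 'o'); at [30:43] match ' 8u4_-19sppmm', groups = (' 8u4_-', 'sppm', 'm').
Multiple groups make `findall` return tuples — one 3-tuple for each match.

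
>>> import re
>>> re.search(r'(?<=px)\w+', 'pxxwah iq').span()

The positive lookaround only admits positions where the adjacent text matches; those characters stay outside the span.
The match spans [2:6] → 'xwah'.

(2, 6)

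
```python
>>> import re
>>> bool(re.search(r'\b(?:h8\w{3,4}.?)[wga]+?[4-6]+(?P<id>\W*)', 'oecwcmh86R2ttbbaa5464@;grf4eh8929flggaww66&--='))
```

False

Here the pattern never matches, so the call returns None, and `bool(None)` is False.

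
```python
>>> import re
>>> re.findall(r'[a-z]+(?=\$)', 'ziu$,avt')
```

['ziu']

Because the assertion is zero-width, the text it checks is not consumed and won't appear in the result.
With no groups in the pattern, `findall` gives back each whole match — 1 here.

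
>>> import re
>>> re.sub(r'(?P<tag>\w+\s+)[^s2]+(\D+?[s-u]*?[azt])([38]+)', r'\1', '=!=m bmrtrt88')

'=!=m '

Pattern: one or more of a word character, then one or more of whitespace (captured as 'tag'); then one or more of any character except [s2]; then one or more of a non-digit (lazy), then zero or more of a character in [s-u] (lazy), then one of [azt] (captured); then one or more of one of [38] (captured).
Matches: at [3:13] → 'm bmrtrt88'.
The replacement refers to a captured group, so each match is rewritten using its own captured text.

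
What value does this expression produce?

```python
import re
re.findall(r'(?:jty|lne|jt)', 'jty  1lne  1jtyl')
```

['jty', 'lne', 'jty']

The regex engine tests alternatives in the order written; an earlier branch that matches wins even if a later one would match more.
Walking the string: at [0:3] → 'jty'; at [6:9] → 'lne'; at [12:15] → 'jty'.
With no groups in the pattern, `findall` gives back each whole match — 3 here.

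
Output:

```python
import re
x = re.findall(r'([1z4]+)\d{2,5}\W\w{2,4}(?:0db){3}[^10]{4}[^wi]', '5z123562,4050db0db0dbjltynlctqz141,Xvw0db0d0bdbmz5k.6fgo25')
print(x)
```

['z1']

This matches one or more of one of [1z4] (captured); then 2 to 5 of a digit, then a non-word character; then 2 to 4 of a word character, then the literal '0db' repeated 3 times; then exactly 4 of any character except [10], then any character except [wi].
Scanning left to right: at [1:26] match 'z123562,4050db0db0dbjltyn', group 1 = 'z1'.
One capturing group, so `findall` returns just the captured substring from the one match — 1 in all.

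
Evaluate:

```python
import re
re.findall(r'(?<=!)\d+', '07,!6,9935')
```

['6']

The lookaround is zero-width — it requires the adjacent text to match without consuming it, so the asserted text isn't part of the match.
Scanning left to right: at [4:5] → '6'.
No capturing groups, so `findall` returns the 1 full match string.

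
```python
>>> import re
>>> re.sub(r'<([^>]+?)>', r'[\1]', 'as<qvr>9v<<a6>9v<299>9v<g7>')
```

'as[qvr]9v[<a6]9v[299]9v[g7]'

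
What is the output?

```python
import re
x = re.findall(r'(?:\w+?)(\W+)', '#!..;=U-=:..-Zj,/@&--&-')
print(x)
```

['-=:..-', ',/@&--&-']

This matches one or more of a word character (lazy) (non-capturing group); then one or more of a non-word character (captured).
Scanning left to right: at [6:13] match 'U-=:..-', group 1 = '-=:..-'; at [13:23] match 'Zj,/@&--&-', group 1 = ',/@&--&-'.
`findall` collects group 1 from each match (2 total).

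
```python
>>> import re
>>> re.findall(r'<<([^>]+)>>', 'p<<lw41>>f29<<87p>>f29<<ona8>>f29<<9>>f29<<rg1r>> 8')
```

`findall` collects group 1 from each match (5 total).

['lw41', '87p', 'ona8', '9', 'rg1r']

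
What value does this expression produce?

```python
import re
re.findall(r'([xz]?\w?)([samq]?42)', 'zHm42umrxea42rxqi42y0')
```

Pattern: optionally one of [xz], then optionally a word character (captured); then optionally one of [samq], then the literal '42' (captured).
Multiple groups make `findall` return tuples — one 2-tuple for each match.

[('zH', 'm42'), ('xe', 'a42'), ('i', '42')]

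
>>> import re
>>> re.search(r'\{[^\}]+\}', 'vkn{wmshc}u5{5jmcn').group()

'{wmshc}'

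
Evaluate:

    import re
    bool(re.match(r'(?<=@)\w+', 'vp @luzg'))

`match` is anchored at position 0; if the pattern doesn't fit there, it returns None.
Here position 0 doesn't satisfy it, so the call returns None, and `bool(None)` is False.

False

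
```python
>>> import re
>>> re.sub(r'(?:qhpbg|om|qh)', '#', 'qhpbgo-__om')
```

Branches in `(...|...)` are attempted left-to-right; the first branch that allows the whole pattern to succeed is taken.
Each match is replaced by '#'.

'#o-__#'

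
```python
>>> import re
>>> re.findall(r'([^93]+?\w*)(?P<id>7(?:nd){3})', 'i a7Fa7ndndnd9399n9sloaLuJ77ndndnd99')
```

The pattern matches one or more of any character except [93] (lazy), then zero or more of a word character (captured); then the literal '7', then the literal 'nd' repeated 3 times (captured as 'id').
Scanning left to right: at [0:34] match 'i a7Fa7ndndnd9399n9sloaLuJ77ndndnd', groups = ('i a7Fa7ndndnd9399n9sloaLuJ7', '7ndndnd').
Multiple groups make `findall` return tuples — one 2-tuple for the one match.

[('i a7Fa7ndndnd9399n9sloaLuJ7', '7ndndnd')]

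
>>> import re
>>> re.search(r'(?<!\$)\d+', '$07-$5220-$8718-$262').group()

'7'

The negative lookaround is zero-width — it rules out positions where the adjacent text would match, without consuming anything.
Unlike `match`, `search` isn't anchored — it looks for the pattern anywhere in the string.
The match spans [2:3] → '7'.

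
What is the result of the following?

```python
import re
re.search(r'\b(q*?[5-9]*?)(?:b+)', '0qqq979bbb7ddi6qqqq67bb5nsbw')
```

None

Pattern: a word boundary (`\b`, zero-width); then zero or more of the literal 'q' (lazy), then zero or more of a character in [5-9] (lazy) (captured); then one or more of a literal 'b' (non-capturing group).
`search` walks the string left to right and returns the first match it finds.
Here nothing in the string fits, so the call returns None.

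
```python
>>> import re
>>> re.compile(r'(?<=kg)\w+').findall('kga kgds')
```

['a', 'ds']

Lookahead/lookbehind check context without consuming it, so the matched span excludes the asserted characters.
Scanning left to right: at [2:3] → 'a'; at [6:8] → 'ds'.
With no groups in the pattern, `findall` gives back each whole match — 2 here.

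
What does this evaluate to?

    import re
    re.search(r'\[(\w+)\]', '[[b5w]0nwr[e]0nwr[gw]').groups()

The match spans [1:6] → '[b5w]'.
Captured: group 1 = 'b5w'.

('b5w',)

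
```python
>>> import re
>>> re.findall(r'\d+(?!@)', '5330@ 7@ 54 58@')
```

['533', '54', '5']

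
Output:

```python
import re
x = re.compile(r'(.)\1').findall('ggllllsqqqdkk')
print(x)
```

['g', 'l', 'l', 'q', 'k']

The backreference `\1` re-matches whatever the first group consumed, character for character.
Because there's exactly one group, `findall` drops the full match and keeps group 1 from each hit.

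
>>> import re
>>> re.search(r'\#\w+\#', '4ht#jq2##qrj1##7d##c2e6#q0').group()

'#jq2#'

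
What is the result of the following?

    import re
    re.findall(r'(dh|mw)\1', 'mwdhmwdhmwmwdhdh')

`\1` is not a pattern — it's the concrete string captured by group 1, re-applied verbatim.
One capturing group, so `findall` returns just the captured substring from each match — 2 in all.

['mw', 'dh']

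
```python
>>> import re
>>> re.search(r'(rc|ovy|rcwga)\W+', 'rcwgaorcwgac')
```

None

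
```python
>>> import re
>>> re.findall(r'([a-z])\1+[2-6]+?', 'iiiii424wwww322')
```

['i', 'w']

The backreference `\1` re-matches whatever the first group consumed, character for character.
Because there's exactly one group, `findall` drops the full match and keeps group 1 from each hit.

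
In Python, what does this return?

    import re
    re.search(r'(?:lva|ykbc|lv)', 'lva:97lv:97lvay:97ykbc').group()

Alternation tries branches left to right and keeps the first one that lets the overall match succeed at that position.
The match spans [0:3] → 'lva'.

'lva'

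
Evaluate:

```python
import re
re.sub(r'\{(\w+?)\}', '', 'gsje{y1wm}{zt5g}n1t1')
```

'gsjen1t1'

Matches: at [4:10] → '{y1wm}'; at [10:16] → '{zt5g}'.
Every occurrence is swapped for ''.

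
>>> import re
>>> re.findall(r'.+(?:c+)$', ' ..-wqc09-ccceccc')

[' ..-wqc09-ccceccc']

The pattern matches one or more of any character; then one or more of a literal 'c' (non-capturing group); then anchored at the end.
Scanning left to right: at [0:17] → ' ..-wqc09-ccceccc'.
Since nothing is captured, `findall` lists the 1 matched substring directly.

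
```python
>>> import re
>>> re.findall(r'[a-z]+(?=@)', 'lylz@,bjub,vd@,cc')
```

Because the assertion is zero-width, the text it checks is not consumed and won't appear in the result.
Matches: at [0:4] → 'lylz'; at [11:13] → 'vd'.
Since nothing is captured, `findall` lists the 2 matched substrings directly.

['lylz', 'vd']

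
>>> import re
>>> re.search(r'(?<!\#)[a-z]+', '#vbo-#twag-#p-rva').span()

(2, 4)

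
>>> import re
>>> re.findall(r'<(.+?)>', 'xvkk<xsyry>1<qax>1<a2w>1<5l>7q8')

['xsyry', 'qax', 'a2w', '5l']

Walking the string: at [4:11] match '<xsyry>', group 1 = 'xsyry'; at [12:17] match '<qax>', group 1 = 'qax'; at [18:23] match '<a2w>', group 1 = 'a2w'; at [24:28] match '<5l>', group 1 = '5l'.
One capturing group, so `findall` returns just the captured substring from each match — 4 in all.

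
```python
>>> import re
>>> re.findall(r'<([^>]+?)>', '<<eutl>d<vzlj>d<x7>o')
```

['<eutl', 'vzlj', 'x7']

`findall` collects group 1 from each match (3 total).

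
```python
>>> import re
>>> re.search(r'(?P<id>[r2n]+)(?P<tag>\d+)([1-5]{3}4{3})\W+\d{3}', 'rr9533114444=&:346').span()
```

This matches one or more of one of [r2n] (captured as 'id'); then one or more of a digit (captured as 'tag'); then exactly 3 of a character in [1-5], then exactly 3 of a literal '4' (captured); then one or more of a non-word character, then exactly 3 of a digit.
Unlike `match`, `search` isn't anchored — it looks for the pattern anywhere in the string.
The match spans [0:18] → 'rr9533114444=&:346'.
Captured: group 1 = 'rr', group 2 = '9533', group 3 = '114444'.

(0, 18)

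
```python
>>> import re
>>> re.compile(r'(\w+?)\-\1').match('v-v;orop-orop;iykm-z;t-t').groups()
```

The match spans [0:3] → 'v-v'.
Captured: group 1 = 'v'.

('v',)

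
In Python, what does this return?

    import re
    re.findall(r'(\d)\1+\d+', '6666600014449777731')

['6']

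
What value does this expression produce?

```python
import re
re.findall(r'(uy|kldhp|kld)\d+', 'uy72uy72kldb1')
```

['uy', 'uy']

Scanning left to right: at [0:4] match 'uy72', group 1 = 'uy'; at [4:8] match 'uy72', group 1 = 'uy'.
Because there's exactly one group, `findall` drops the full match and keeps group 1 from each hit.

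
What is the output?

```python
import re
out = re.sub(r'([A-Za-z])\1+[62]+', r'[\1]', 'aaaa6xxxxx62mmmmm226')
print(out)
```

The backreference `\1` re-matches whatever the first group consumed, character for character.
`\1` in the replacement pulls in group 1's text for each match.

[a][x][m]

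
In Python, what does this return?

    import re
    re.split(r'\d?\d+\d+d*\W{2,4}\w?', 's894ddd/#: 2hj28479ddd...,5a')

This matches optionally a digit, then one or more of a digit; then one or more of a digit; then zero or more of the literal 'd', then 2 to 4 of a non-word character, then optionally a word character.
Matches to split on: at [1:12] → '894ddd/#: 2'; at [14:27] → '28479ddd...,5'.
Each match becomes a cut point; 3 segments remain.

['s', 'hj', 'a']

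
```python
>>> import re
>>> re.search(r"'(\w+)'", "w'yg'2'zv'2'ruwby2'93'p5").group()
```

"'yg'"

`re.search` tries every starting position until one works.
The match spans [1:5] → "'yg'".
Captured: group 1 = 'yg'.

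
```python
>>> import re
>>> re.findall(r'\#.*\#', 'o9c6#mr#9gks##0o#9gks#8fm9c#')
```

Scanning left to right: at [4:28] → '#mr#9gks##0o#9gks#8fm9c#'.
`findall` yields the raw match text (1 of them) because the pattern has no groups.

['#mr#9gks##0o#9gks#8fm9c#']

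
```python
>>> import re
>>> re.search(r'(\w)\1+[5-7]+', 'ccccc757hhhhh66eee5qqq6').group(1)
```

'c'

A backreference is literal: `\1` must see the identical characters the first group matched.
Unlike `match`, `search` isn't anchored — it looks for the pattern anywhere in the string.
The match spans [0:8] → 'ccccc757'.
Captured: group 1 = 'c'.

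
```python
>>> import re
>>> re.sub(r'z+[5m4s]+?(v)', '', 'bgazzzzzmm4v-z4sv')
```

Pattern: one or more of a literal 'z'; then one or more of one of [5m4s] (lazy); then a literal 'v' (captured).
Each match is replaced by ''.

'bga-'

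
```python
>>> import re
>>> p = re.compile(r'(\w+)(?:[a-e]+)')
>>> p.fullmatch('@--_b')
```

Pattern: one or more of a word character (captured); then one or more of a character in [a-e] (non-capturing group).
`re.fullmatch` requires the pattern to consume the entire string.
Here there's no way to consume every character, so the call returns None.

None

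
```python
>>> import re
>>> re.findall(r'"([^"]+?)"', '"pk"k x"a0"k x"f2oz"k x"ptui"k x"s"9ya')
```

Matches: at [0:4] match '"pk"', group 1 = 'pk'; at [7:11] match '"a0"', group 1 = 'a0'; at [14:20] match '"f2oz"', group 1 = 'f2oz'; at [23:29] match '"ptui"', group 1 = 'ptui'; at [32:35] match '"s"', group 1 = 's'.
With a single group, `findall` returns only what that group captured — 5 items.

['pk', 'a0', 'f2oz', 'ptui', 's']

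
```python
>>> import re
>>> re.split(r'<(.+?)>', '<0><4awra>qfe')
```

['', '0', '', '4awra', 'qfe']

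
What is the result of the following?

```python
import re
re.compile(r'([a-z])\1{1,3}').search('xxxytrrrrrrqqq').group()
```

'xxx'

After group 1 captures some text, `\1` only succeeds where that same text appears again.
Unlike `match`, `search` isn't anchored — it looks for the pattern anywhere in the string.
The match spans [0:3] → 'xxx'.
Captured: group 1 = 'x'.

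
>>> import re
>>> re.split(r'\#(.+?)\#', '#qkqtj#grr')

['', 'qkqtj', 'grr']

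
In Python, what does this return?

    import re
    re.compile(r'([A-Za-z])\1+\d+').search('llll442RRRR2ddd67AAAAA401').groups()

The match spans [0:7] → 'llll442'.
Captured: group 1 = 'l'.

('l',)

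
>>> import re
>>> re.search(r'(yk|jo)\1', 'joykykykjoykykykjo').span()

`\1` is not a pattern — it's the concrete string captured by group 1, re-applied verbatim.
The match spans [2:6] → 'ykyk'.

(2, 6)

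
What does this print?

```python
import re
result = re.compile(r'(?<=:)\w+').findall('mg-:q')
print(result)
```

The lookaround is zero-width — it requires the adjacent text to match without consuming it, so the asserted text isn't part of the match.
Walking the string: at [4:5] → 'q'.
Since nothing is captured, `findall` lists the 1 matched substring directly.

['q']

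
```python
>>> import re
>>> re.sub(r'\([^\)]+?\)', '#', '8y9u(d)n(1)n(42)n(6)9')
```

'8y9u#n#n#n#9'

Matches: at [4:7] → '(d)'; at [8:11] → '(1)'; at [12:16] → '(42)'; at [17:20] → '(6)'.
Every occurrence is swapped for '#'.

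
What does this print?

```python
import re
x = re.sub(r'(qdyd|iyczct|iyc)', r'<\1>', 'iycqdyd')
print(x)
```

Matches: at [0:3] → 'iyc'; at [3:7] → 'qdyd'.
Each match is replaced using the text its own group 1 captured.

<iyc><qdyd>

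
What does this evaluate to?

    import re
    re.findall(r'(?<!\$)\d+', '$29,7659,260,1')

['9', '7659', '260', '1']

Because the assertion is negative and zero-width, positions next to the forbidden text are skipped.
With no groups in the pattern, `findall` gives back each whole match — 4 here.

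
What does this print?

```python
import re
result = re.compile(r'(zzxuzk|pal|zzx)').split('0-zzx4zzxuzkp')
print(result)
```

Alternation tries branches left to right and keeps the first one that lets the overall match succeed at that position.
Matches to split on: at [2:5] → 'zzx'; at [6:12] → 'zzxuzk'.
The group in the pattern means `split` returns the separators' captures alongside the pieces.

['0-', 'zzx', '4', 'zzxuzk', 'p']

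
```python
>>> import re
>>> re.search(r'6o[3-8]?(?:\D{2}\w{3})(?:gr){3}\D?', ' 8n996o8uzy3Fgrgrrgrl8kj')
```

Pattern: the literal '6o', then optionally a character in [3-8]; then exactly 2 of a non-digit, then exactly 3 of a word character (non-capturing group); then the literal 'gr' repeated 3 times, then optionally a non-digit.
Unlike `match`, `search` isn't anchored — it looks for the pattern anywhere in the string.
Here the pattern never matches, so the call returns None.

None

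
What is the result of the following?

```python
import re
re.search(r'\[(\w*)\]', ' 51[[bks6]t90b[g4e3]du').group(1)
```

'bks6'

The match spans [4:10] → '[bks6]'.
Captured: group 1 = 'bks6'.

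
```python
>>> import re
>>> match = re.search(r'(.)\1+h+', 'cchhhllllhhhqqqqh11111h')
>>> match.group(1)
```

'c'

A backreference is literal: `\1` must see the identical characters the first group matched.
`re.search` scans for the first position where the pattern succeeds.
The match spans [0:5] → 'cchhh'.
Captured: group 1 = 'c'.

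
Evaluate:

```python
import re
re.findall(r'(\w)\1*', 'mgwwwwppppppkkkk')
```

['m', 'g', 'w', 'p', 'k']

`\1` has to match the exact text group 1 already captured.
Matches: at [0:1] match 'm', group 1 = 'm'; at [1:2] match 'g', group 1 = 'g'; at [2:6] match 'wwww', group 1 = 'w'; at [6:12] match 'pppppp', group 1 = 'p'; at [12:16] match 'kkkk', group 1 = 'k'.
With a single group, `findall` returns only what that group captured — 5 items.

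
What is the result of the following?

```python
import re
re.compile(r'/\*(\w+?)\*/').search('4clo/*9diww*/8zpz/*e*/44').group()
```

'/*9diww*/'

Unlike `match`, `search` isn't anchored — it looks for the pattern anywhere in the string.
The match spans [4:13] → '/*9diww*/'.
Captured: group 1 = '9diww'.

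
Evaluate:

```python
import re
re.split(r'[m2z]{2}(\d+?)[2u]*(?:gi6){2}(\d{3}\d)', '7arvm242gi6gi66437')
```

['7arv', '4', '6437', '']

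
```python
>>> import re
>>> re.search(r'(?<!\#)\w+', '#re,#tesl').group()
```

'e'

Because the assertion is negative and zero-width, positions next to the forbidden text are skipped.
Unlike `match`, `search` isn't anchored — it looks for the pattern anywhere in the string.
The match spans [2:3] → 'e'.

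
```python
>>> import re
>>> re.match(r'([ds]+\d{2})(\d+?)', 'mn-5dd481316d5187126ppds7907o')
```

None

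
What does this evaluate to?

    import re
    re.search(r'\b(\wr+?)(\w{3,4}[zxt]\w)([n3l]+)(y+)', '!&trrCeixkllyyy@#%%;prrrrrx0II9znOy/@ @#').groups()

('tr', 'rCeixk', 'll', 'yyy')

This matches a word boundary (`\b`, zero-width); then a word character, then one or more of the literal 'r' (lazy) (captured); then 3 to 4 of a word character, then one of [zxt], then a word character (captured); then one or more of one of [n3l] (captured); then one or more of a literal 'y' (captured).
`re.search` tries every starting position until one works.
The match spans [2:15] → 'trrCeixkllyyy'.
Captured: group 1 = 'tr', group 2 = 'rCeixk', group 3 = 'll', group 4 = 'yyy'.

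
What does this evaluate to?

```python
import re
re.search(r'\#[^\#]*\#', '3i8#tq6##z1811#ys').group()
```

'#tq6#'

The match spans [3:8] → '#tq6#'.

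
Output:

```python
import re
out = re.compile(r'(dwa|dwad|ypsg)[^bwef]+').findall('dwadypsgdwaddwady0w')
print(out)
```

['dwa', 'dwa']

Alternation tries branches left to right and keeps the first one that lets the overall match succeed at that position.
Walking the string: at [0:9] match 'dwadypsgd', group 1 = 'dwa'; at [12:18] match 'dwady0', group 1 = 'dwa'.
Because there's exactly one group, `findall` drops the full match and keeps group 1 from each hit.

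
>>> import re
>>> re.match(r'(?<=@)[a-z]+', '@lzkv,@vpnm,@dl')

`match` is anchored at position 0; if the pattern doesn't fit there, it returns None.
Here the pattern fails at index 0, so the call returns None.

None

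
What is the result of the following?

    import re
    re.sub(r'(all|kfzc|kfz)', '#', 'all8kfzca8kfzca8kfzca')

'#8#a8#a8#a'

Alternation tries branches left to right and keeps the first one that lets the overall match succeed at that position.
Matches: at [0:3] → 'all'; at [4:8] → 'kfzc'; at [10:14] → 'kfzc'; at [16:20] → 'kfzc'.
`sub` substitutes '#' at each match site.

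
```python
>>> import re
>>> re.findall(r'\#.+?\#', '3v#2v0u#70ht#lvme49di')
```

Lazy quantifiers expand one character at a time until the remainder of the pattern can match.
Matches: at [2:8] → '#2v0u#'.
No capturing groups, so `findall` returns the 1 full match string.

['#2v0u#']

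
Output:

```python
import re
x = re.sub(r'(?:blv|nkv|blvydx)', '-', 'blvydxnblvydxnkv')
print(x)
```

Branches in `(...|...)` are attempted left-to-right; the first branch that allows the whole pattern to succeed is taken.
Each match is replaced by '-'.

-ydxn-ydx-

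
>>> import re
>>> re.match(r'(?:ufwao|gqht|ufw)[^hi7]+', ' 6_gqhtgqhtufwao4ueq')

None

With `match`, the pattern is implicitly anchored at the beginning.
Here position 0 doesn't satisfy it, so the call returns None.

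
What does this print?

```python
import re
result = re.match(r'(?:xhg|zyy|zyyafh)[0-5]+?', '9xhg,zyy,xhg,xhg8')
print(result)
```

None

`match` is anchored at position 0; if the pattern doesn't fit there, it returns None.
Here the pattern fails at index 0, so the call returns None.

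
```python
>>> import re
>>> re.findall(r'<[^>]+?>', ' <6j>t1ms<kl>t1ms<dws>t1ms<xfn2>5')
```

Matches: at [1:5] → '<6j>'; at [9:13] → '<kl>'; at [17:22] → '<dws>'; at [26:32] → '<xfn2>'.
No capturing groups, so `findall` returns the 4 full match strings.

['<6j>', '<kl>', '<dws>', '<xfn2>']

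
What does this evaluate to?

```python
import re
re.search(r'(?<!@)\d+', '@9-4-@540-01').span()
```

A negative assertion filters positions out without eating any characters.
The match spans [3:4] → '4'.

(3, 4)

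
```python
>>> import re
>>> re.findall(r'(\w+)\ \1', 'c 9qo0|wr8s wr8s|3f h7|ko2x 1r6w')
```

`\1` has to match the exact text group 1 already captured.
Matches: at [7:16] match 'wr8s wr8s', group 1 = 'wr8s'.
With a single group, `findall` returns only what that group captured — 1 item.

['wr8s']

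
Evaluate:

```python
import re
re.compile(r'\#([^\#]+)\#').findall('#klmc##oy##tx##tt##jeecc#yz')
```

`findall` collects group 1 from each match (5 total).

['klmc', 'oy', 'tx', 'tt', 'jeecc']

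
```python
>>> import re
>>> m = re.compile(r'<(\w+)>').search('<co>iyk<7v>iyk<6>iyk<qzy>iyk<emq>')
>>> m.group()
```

'<co>'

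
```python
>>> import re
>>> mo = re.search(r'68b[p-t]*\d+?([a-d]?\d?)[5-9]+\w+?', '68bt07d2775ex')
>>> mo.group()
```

This matches the literal '68b', then zero or more of a character in [p-t], then one or more of a digit (lazy); then optionally a character in [a-d], then optionally a digit (captured); then one or more of a character in [5-9], then one or more of a word character (lazy).
A `+?`/`*?`/`{m,n}?` starts at its minimum and grows only as far as needed for what follows to match.
Unlike `match`, `search` isn't anchored — it looks for the pattern anywhere in the string.
The match spans [0:7] → '68bt07d'.
Captured: group 1 = ''.

'68bt07d'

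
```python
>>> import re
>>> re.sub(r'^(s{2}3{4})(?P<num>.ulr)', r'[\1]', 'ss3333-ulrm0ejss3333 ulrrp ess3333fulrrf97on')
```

'[ss3333]m0ejss3333 ulrrp ess3333fulrrf97on'

The pattern matches anchored at the start of the string; then exactly 2 of a literal 's', then exactly 4 of the literal '3' (captured); then any character, then the literal 'ulr' (captured as 'num').
Matches: at [0:10] → 'ss3333-ulr'.
`\1` in the replacement pulls in group 1's text for each match.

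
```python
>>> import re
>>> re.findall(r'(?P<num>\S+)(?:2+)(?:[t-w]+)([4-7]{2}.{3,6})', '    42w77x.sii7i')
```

The pattern matches one or more of a non-whitespace character (captured as 'num'); then one or more of a literal '2' (non-capturing group); then one or more of a character in [t-w] (non-capturing group); then exactly 2 of a character in [4-7], then 3 to 6 of any character (captured).
Scanning left to right: at [4:15] match '42w77x.sii7', groups = ('4', '77x.sii7').
Multiple groups make `findall` return tuples — one 2-tuple for the one match.

[('4', '77x.sii7')]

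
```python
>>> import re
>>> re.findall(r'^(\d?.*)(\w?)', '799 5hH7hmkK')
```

[('799 5hH7hmkK', '')]

Pattern: anchored at the start of the string; then optionally a digit, then zero or more of any character (captured); then optionally a word character (captured).
Matches: at [0:12] match '799 5hH7hmkK', groups = ('799 5hH7hmkK', '').
Multiple groups make `findall` return tuples — one 2-tuple for the one match.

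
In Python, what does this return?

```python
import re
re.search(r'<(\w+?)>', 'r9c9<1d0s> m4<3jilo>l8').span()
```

(4, 10)

The match spans [4:10] → '<1d0s>'.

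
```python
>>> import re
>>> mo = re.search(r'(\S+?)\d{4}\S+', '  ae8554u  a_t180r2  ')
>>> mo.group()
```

'ae8554u'

The match spans [2:9] → 'ae8554u'.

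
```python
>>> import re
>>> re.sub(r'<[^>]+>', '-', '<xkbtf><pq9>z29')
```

'--z29'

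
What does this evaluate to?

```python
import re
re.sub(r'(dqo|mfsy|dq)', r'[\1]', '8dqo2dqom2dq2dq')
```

'8[dqo]2[dqo]m2[dq]2[dq]'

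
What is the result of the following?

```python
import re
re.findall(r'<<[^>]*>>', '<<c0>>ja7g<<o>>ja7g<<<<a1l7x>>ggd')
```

['<<c0>>', '<<o>>', '<<<<a1l7x>>']

Walking the string: at [0:6] → '<<c0>>'; at [10:15] → '<<o>>'; at [19:30] → '<<<<a1l7x>>'.
`findall` yields the raw match text (3 of them) because the pattern has no groups.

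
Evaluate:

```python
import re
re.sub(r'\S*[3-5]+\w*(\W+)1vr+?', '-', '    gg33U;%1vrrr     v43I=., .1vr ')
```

Lazy quantifiers expand one character at a time until the remainder of the pattern can match.
Each match is replaced by '-'.

'    -rr     - '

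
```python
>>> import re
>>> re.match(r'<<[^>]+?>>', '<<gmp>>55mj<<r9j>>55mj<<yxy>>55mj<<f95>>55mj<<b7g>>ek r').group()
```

`re.match` won't scan ahead — the pattern has to work from the very first character.
The match spans [0:7] → '<<gmp>>'.

'<<gmp>>'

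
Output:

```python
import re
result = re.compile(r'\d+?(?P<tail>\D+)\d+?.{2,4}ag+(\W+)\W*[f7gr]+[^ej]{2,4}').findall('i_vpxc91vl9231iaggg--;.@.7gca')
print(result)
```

This matches one or more of a digit (lazy); then one or more of a non-digit (captured as 'tail'); then one or more of a digit (lazy); then 2 to 4 of any character, then a literal 'a', then one or more of the literal 'g'; then one or more of a non-word character (captured); then zero or more of a non-word character, then one or more of one of [f7gr], then 2 to 4 of any character except [ej].
Scanning left to right: at [6:29] match '91vl9231iaggg--;.@.7gca', groups = ('vl', '--;.@.').
2 groups means the one result is a tuple of 2 captured strings — 1 here.

[('vl', '--;.@.')]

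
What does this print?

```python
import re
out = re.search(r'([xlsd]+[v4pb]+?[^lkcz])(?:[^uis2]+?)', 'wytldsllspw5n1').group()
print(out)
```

ldsllspw5

Pattern: one or more of one of [xlsd], then one or more of one of [v4pb] (lazy), then any character except [lkcz] (captured); then one or more of any character except [uis2] (lazy) (non-capturing group).
The `?` after the quantifier makes it lazy — it takes as little as possible before letting the rest of the pattern try.
`search` walks the string left to right and returns the first match it finds.
The match spans [3:12] → 'ldsllspw5'.
Captured: group 1 = 'ldsllspw'.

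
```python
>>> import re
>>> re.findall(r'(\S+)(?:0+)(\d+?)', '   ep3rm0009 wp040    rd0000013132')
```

2 groups means each result is a tuple of 2 captured strings — 3 here.

[('ep3rm00', '9'), ('wp', '4'), ('rd0000', '1')]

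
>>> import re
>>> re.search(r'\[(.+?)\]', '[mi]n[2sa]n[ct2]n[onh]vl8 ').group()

'[mi]'

Because the quantifier is non-greedy, it stops expanding at the earliest point where the rest of the pattern can succeed.
`search` walks the string left to right and returns the first match it finds.
The match spans [0:4] → '[mi]'.
Captured: group 1 = 'mi'.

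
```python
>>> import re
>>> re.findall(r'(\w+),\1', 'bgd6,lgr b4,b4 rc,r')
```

['b4']

After group 1 captures some text, `\1` only succeeds where that same text appears again.
Matches: at [9:14] match 'b4,b4', group 1 = 'b4'.
`findall` collects group 1 from the one match (1 total).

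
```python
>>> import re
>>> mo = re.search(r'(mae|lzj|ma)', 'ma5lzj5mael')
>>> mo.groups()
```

('ma',)

The match spans [0:2] → 'ma'.
Captured: group 1 = 'ma'.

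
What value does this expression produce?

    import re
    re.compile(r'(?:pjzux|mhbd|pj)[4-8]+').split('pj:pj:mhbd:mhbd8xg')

Matches to split on: at [11:16] → 'mhbd8'.
`split` removes every match and returns the 2 fragments in between.

['pj:pj:mhbd:', 'xg']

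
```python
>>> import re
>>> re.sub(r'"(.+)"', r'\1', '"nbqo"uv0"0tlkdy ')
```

Matches: at [0:10] → '"nbqo"uv0"'.
Each match is replaced using the text its own group 1 captured.

'nbqo"uv00tlkdy '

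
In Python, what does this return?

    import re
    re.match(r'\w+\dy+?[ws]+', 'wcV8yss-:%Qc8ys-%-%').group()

The pattern matches one or more of a word character, then a digit, then one or more of the literal 'y' (lazy); then one or more of one of [ws].
`re.match` won't scan ahead — the pattern has to work from the very first character.
The match spans [0:7] → 'wcV8yss'.

'wcV8yss'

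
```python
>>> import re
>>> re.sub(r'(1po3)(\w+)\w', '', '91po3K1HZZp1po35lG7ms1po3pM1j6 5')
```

The pattern matches the literal '1p', then the literal 'o3' (captured); then one or more of a word character (captured); then a word character.
`sub` substitutes '' at each match site.

'9 5'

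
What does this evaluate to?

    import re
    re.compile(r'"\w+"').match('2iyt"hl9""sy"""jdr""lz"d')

`match` is anchored at position 0; if the pattern doesn't fit there, it returns None.
Here the string doesn't start with a match, so the call returns None.

None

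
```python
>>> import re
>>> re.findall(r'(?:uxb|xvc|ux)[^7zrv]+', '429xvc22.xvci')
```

No capturing groups, so `findall` returns the 1 full match string.

['xvc22.x']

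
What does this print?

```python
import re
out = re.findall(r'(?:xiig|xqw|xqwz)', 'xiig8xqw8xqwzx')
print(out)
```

['xiig', 'xqw', 'xqw']

Alternation isn't longest-match — the leftmost alternative that fits at this position is chosen.
Since nothing is captured, `findall` lists the 3 matched substrings directly.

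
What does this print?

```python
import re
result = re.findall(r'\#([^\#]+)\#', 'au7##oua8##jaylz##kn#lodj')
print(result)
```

Scanning left to right: at [4:10] match '#oua8#', group 1 = 'oua8'; at [10:17] match '#jaylz#', group 1 = 'jaylz'; at [17:21] match '#kn#', group 1 = 'kn'.
`findall` collects group 1 from each match (3 total).

['oua8', 'jaylz', 'kn']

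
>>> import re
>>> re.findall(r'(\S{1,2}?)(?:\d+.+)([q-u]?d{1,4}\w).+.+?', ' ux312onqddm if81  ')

The pattern matches 1 to 2 of a non-whitespace character (lazy) (captured); then one or more of a digit, then one or more of any character (non-capturing group); then optionally a character in [q-u], then 1 to 4 of the literal 'd', then a word character (captured); then one or more of any character; then one or more of any character (lazy).
Scanning left to right: at [1:19] match 'ux312onqddm if81  ', groups = ('ux', 'dm').
Multiple groups make `findall` return tuples — one 2-tuple for the one match.

[('ux', 'dm')]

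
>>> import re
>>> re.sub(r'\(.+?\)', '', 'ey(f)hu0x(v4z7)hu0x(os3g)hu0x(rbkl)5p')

'eyhu0xhu0xhu0x5p'

The `?` after the quantifier makes it lazy — it takes as little as possible before letting the rest of the pattern try.
Matches: at [2:5] → '(f)'; at [9:15] → '(v4z7)'; at [19:25] → '(os3g)'; at [29:35] → '(rbkl)'.
`sub` substitutes '' at each match site.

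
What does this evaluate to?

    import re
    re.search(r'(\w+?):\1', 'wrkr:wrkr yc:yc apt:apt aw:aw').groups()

('wrkr',)

A backreference is literal: `\1` must see the identical characters the first group matched.
`re.search` tries every starting position until one works.
The match spans [0:9] → 'wrkr:wrkr'.
Captured: group 1 = 'wrkr'.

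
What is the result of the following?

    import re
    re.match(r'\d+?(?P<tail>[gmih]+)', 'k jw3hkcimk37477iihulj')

None

Pattern: one or more of a digit (lazy); then one or more of one of [gmih] (captured as 'tail').
`re.match` only tries the pattern at the start of the string.
Here the pattern fails at index 0, so the call returns None.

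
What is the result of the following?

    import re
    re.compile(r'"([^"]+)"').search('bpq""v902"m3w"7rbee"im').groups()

('v902',)

The match spans [4:10] → '"v902"'.
Captured: group 1 = 'v902'.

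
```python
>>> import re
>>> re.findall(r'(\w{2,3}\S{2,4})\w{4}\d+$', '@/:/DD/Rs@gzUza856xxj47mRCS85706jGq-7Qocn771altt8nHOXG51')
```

Pattern: 2 to 3 of a word character, then 2 to 4 of a non-whitespace character (captured); then exactly 4 of a word character, then one or more of a digit; then anchored at the end.
Matches: at [43:56] match '1altt8nHOXG51', group 1 = '1altt8n'.
`findall` collects group 1 from the one match (1 total).

['1altt8n']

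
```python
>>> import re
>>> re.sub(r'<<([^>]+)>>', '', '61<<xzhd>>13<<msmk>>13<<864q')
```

Matches: at [2:10] → '<<xzhd>>'; at [12:20] → '<<msmk>>'.
Each match is replaced by ''.

'611313<<864q'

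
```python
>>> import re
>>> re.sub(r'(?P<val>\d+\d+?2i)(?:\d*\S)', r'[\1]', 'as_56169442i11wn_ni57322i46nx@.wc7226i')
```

'as_[56169442i]n_ni[57322i]x@.wc7226i'

This matches one or more of a digit, then one or more of a digit (lazy), then the literal '2i' (captured as 'val'); then zero or more of a digit, then a non-whitespace character (non-capturing group).
Matches: at [3:15] → '56169442i11w'; at [19:28] → '57322i46n'.
`\1` in the replacement pulls in group 1's text for each match.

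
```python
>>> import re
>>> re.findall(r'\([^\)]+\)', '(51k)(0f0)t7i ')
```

['(51k)', '(0f0)']

Scanning left to right: at [0:5] → '(51k)'; at [5:10] → '(0f0)'.
`findall` yields the raw match text (2 of them) because the pattern has no groups.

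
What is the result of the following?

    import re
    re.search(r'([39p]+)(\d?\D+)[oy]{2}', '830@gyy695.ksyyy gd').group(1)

The pattern matches one or more of one of [39p] (captured); then optionally a digit, then one or more of a non-digit (captured); then exactly 2 of one of [oy].
`re.search` tries every starting position until one works.
The match spans [1:7] → '30@gyy'.
Captured: group 1 = '3', group 2 = '0@g'.

'3'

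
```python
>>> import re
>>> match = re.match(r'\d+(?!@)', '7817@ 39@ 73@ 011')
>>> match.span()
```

(0, 3)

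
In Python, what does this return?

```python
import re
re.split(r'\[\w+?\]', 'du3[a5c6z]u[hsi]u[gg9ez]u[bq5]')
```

`split` removes every match and returns the 5 fragments in between.

['du3', 'u', 'u', 'u', '']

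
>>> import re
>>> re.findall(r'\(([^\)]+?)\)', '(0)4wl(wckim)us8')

`findall` collects group 1 from each match (2 total).

['0', 'wckim']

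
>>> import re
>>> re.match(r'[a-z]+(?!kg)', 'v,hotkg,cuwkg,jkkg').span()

(0, 1)

`re.match` won't scan ahead — the pattern has to work from the very first character.
The match spans [0:1] → 'v'.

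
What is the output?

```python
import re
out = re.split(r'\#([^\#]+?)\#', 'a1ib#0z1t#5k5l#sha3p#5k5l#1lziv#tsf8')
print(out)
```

Matches to split on: at [4:10] → '#0z1t#'; at [14:21] → '#sha3p#'; at [25:32] → '#1lziv#'.
The group in the pattern means `split` returns the separators' captures alongside the pieces.

['a1ib', '0z1t', '5k5l', 'sha3p', '5k5l', '1lziv', 'tsf8']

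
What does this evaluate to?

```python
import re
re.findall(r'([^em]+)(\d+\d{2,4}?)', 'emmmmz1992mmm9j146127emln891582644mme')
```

This matches one or more of any character except [em] (captured); then one or more of a digit, then 2 to 4 of a digit (lazy) (captured).
2 groups means each result is a tuple of 2 captured strings — 3 here.

[('z1', '992'), ('9j146', '127'), ('ln891582', '644')]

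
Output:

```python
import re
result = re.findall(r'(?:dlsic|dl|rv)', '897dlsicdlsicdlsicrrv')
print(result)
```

The regex engine tests alternatives in the order written; an earlier branch that matches wins even if a later one would match more.
Walking the string: at [3:8] → 'dlsic'; at [8:13] → 'dlsic'; at [13:18] → 'dlsic'; at [19:21] → 'rv'.
Since nothing is captured, `findall` lists the 4 matched substrings directly.

['dlsic', 'dlsic', 'dlsic', 'rv']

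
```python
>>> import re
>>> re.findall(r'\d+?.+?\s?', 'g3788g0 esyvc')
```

Pattern: one or more of a digit (lazy); then one or more of any character (lazy), then optionally whitespace.
The `?` after the quantifier makes it lazy — it takes as little as possible before letting the rest of the pattern try.
Scanning left to right: at [1:3] → '37'; at [3:5] → '88'; at [6:8] → '0 '.
Since nothing is captured, `findall` lists the 3 matched substrings directly.

['37', '88', '0 ']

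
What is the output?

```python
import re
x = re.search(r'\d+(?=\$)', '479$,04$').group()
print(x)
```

The lookaround is zero-width — it requires the adjacent text to match without consuming it, so the asserted text isn't part of the match.
The match spans [0:3] → '479'.

479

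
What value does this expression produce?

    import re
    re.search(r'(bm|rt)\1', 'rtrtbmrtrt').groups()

('rt',)

After group 1 captures some text, `\1` only succeeds where that same text appears again.
`re.search` scans for the first position where the pattern succeeds.
The match spans [0:4] → 'rtrt'.
Captured: group 1 = 'rt'.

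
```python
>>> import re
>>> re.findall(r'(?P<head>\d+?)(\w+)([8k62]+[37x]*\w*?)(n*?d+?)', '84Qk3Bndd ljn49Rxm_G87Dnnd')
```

[('8', '4Q', 'k3B', 'nd'), ('4', '9Rxm_G', '87D', 'nnd')]

This matches one or more of a digit (lazy) (captured as 'head'); then one or more of a word character (captured); then one or more of one of [8k62], then zero or more of one of [37x], then zero or more of a word character (lazy) (captured); then zero or more of the literal 'n' (lazy), then one or more of a literal 'd' (lazy) (captured).
Multiple groups make `findall` return tuples — one 4-tuple for each match.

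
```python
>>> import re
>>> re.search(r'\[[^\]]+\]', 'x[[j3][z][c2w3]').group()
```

`re.search` tries every starting position until one works.
The match spans [1:6] → '[[j3]'.

'[[j3]'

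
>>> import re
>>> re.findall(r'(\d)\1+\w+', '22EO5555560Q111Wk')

['2']

`\1` is not a pattern — it's the concrete string captured by group 1, re-applied verbatim.
Because there's exactly one group, `findall` drops the full match and keeps group 1 from the one hit.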